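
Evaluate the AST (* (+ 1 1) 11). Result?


Evaluate inner: (+ 1 1) = 2
Evaluate root: (* 2 11) = 22
Result: 22


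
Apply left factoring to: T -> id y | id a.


Common prefix: 'id'
Factored: T -> id T', T' -> y | a


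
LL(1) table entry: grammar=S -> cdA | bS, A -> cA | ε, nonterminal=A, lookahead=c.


For [A, c]: 'c' ∈ FIRST(cA)
Entry: A -> cA


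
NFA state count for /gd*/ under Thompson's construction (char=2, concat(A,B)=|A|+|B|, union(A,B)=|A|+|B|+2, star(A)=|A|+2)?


Syntax tree has 2 char leaf(s), 0 union(s), 1 star(s)
chars contribute 2×2 = 4; each union adds +2; each star adds +2
Total: 4 + 0 + 2 = 6 states


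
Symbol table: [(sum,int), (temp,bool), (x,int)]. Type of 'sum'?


Lookup 'sum' → type int


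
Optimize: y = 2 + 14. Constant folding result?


2 + 14 = 16 at compile time
Optimized: y = 16


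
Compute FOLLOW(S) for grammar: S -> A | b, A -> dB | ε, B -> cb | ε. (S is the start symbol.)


$ ∈ FOLLOW(S). For each A -> αBβ: add FIRST(β)\{ε} to FOLLOW(B); if β nullable, add FOLLOW(A).
FOLLOW(S) = {$}


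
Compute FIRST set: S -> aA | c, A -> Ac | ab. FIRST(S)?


Per alternative of S: FIRST(aA) = {a}; FIRST(c) = {c}
FIRST(S) = {a, c}


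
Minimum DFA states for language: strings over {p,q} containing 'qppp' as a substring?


KMP-style automaton: 4 progress states + 1 absorbing accept = 5
Minimal DFA: 5 states


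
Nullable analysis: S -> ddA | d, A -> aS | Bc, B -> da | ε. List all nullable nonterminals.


A nonterminal is nullable iff some alternative derives ε (directly, or every symbol in it is nullable)
Nullable: {B}


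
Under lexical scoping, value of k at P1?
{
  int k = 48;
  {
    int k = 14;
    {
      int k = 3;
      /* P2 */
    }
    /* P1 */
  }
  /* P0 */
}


k declared in the same block as P1
k = 14


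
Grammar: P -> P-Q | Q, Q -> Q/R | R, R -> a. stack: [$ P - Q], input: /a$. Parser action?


'/' can extend Q; shift to build Q -> Q/R
Action: shift


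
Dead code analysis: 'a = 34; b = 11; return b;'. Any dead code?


a is assigned but never read
Dead: 'a = 34'


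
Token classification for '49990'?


Pattern: digits only
Type: INTEGER_LITERAL


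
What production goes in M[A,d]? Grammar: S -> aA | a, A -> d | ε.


For [A, d]: 'd' ∈ FIRST(d)
Entry: A -> d


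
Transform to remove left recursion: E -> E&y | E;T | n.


Left-recursive alternatives: E&y, E;T; non-recursive: n
Introduce E': E -> nE', E' -> &yE' | ;TE' | ε


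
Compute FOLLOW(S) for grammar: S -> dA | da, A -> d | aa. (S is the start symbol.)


$ ∈ FOLLOW(S). For each A -> αBβ: add FIRST(β)\{ε} to FOLLOW(B); if β nullable, add FOLLOW(A).
FOLLOW(S) = {$}


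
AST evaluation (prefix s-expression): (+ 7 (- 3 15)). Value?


Evaluate inner: (- 3 15) = -12
Evaluate root: (+ 7 -12) = -5
Result: -5


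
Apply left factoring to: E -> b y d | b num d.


Common prefix: 'b'
Factored: E -> b E', E' -> y d | num d


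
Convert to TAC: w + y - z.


Break into single-operator statements:
t1 = w + y
t2 = t1 - z


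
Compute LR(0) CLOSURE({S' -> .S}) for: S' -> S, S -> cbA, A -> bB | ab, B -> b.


Start: S' -> .S
For each item with dot before a nonterminal B, add B -> .γ for every B-production
Closure: [S' -> .S, S -> .cbA]


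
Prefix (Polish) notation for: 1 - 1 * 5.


'*' binds tighter: tree is (- 1 (* 1 5))
Prefix: - 1 * 1 5


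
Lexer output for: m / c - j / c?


Scan left to right, longest-match per lexeme
Tokens: ID(m), OP(/), ID(c), OP(-), ID(j), OP(/), ID(c)


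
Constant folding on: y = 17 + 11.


17 + 11 = 28 at compile time
Optimized: y = 28


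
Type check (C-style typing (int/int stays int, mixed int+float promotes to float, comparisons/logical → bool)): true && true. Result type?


Operand types: bool && bool
Rule: logical operators take bool operands and yield bool
Result type: bool


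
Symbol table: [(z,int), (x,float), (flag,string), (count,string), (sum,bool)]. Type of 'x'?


Lookup 'x' → type float


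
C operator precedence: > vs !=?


'>' is relational (level 7); '!=' is equality (level 6)
Higher level binds tighter
'>' has higher precedence than '!='


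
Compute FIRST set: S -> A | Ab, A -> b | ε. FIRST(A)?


Per alternative of A: FIRST(b) = {b}; FIRST(ε) = {ε}
FIRST(A) = {b, ε}


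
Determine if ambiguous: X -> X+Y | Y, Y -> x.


precedence layered via separate nonterminal Y: deterministic
Unambiguous


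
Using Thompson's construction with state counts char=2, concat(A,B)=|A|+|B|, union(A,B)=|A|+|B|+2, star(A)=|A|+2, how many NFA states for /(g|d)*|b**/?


Syntax tree has 3 char leaf(s), 2 union(s), 3 star(s)
chars contribute 3×2 = 6; each union adds +2; each star adds +2
Total: 6 + 4 + 6 = 16 states


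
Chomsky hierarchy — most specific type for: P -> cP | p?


Right-linear: every RHS is a terminal or a terminal followed by one nonterminal
Classification: Type 3 (Regular)


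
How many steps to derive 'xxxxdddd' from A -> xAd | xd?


Derivation: A => xAd => xxAdd => xxxAddd => xxxxdddd
Steps: 4


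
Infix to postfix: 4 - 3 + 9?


Left to right (same or higher precedence on left)
Postfix: 4 3 - 9 +


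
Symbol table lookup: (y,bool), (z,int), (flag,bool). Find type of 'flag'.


Lookup 'flag' → type bool


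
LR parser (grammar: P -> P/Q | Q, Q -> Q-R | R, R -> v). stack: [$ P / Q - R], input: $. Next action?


handle 'Q-R' on top
Action: reduce (Q -> Q-R)


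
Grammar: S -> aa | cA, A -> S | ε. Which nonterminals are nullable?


A nonterminal is nullable iff some alternative derives ε (directly, or every symbol in it is nullable)
Nullable: {A}


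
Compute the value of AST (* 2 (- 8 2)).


Evaluate inner: (- 8 2) = 6
Evaluate root: (* 2 6) = 12
Result: 12


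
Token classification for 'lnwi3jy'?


Pattern: letter/underscore followed by alphanumerics, not a keyword
Type: IDENTIFIER


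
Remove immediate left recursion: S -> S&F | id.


Left-recursive alternatives: S&F; non-recursive: id
Introduce S': S -> idS', S' -> &FS' | ε


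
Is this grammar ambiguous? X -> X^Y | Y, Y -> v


precedence layered via separate nonterminal Y: deterministic
Unambiguous


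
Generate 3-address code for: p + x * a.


Break into single-operator statements:
t1 = x * a
t2 = p + t1


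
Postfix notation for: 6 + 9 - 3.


Left to right (same or higher precedence on left)
Postfix: 6 9 + 3 -


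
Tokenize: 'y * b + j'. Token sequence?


Scan left to right, longest-match per lexeme
Tokens: ID(y), OP(*), ID(b), OP(+), ID(j)


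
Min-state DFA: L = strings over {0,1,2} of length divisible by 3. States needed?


Track length mod 3: states 0..2, accept at 0
Minimal DFA: 3 states


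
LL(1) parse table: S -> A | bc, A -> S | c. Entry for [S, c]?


For [S, c]: 'c' ∈ FIRST(A)
Entry: S -> A


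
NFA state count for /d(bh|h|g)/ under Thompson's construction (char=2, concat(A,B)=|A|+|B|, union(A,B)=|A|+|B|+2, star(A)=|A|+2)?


Syntax tree has 5 char leaf(s), 2 union(s), 0 star(s)
chars contribute 5×2 = 10; each union adds +2; each star adds +2
Total: 10 + 4 + 0 = 14 states


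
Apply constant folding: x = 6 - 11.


6 - 11 = -5 at compile time
Optimized: x = -5


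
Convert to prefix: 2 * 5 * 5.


left-to-right (same/higher precedence on left): tree is (* (* 2 5) 5)
Prefix: * * 2 5 5


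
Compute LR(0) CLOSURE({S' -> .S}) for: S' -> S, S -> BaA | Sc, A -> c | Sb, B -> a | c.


Start: S' -> .S
For each item with dot before a nonterminal B, add B -> .γ for every B-production
Closure: [S' -> .S, S -> .BaA, S -> .Sc, B -> .a, B -> .c]


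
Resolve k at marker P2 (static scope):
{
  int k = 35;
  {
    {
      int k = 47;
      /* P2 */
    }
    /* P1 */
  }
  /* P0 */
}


k declared in the same block as P2
k = 47


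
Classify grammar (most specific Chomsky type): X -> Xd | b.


Left-linear: every RHS is a terminal or one nonterminal followed by a terminal
Classification: Type 3 (Regular)


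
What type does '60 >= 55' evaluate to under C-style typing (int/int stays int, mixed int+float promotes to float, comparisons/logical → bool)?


Operand types: int >= int
Rule: comparison yields bool
Result type: bool


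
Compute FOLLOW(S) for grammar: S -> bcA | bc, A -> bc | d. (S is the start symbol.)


$ ∈ FOLLOW(S). For each A -> αBβ: add FIRST(β)\{ε} to FOLLOW(B); if β nullable, add FOLLOW(A).
FOLLOW(S) = {$}


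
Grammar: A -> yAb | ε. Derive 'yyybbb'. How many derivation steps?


Derivation: A => yAb => yyAbb => yyyAbbb => yyybbb
Steps: 4


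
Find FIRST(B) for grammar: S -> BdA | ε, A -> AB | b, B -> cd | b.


Per alternative of B: FIRST(cd) = {c}; FIRST(b) = {b}
FIRST(B) = {b, c}


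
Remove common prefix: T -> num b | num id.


Common prefix: 'num'
Factored: T -> num T', T' -> b | id


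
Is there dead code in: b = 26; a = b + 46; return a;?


b is read by a's definition; a is returned
No dead code


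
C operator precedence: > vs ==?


'>' is relational (level 7); '==' is equality (level 6)
Higher level binds tighter
'>' has higher precedence than '=='


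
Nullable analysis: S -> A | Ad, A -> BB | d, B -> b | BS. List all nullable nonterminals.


A nonterminal is nullable iff some alternative derives ε (directly, or every symbol in it is nullable)
Nullable: {}


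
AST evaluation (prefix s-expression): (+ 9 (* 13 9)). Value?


Evaluate inner: (* 13 9) = 117
Evaluate root: (+ 9 117) = 126
Result: 126


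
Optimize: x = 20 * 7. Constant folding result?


20 * 7 = 140 at compile time
Optimized: x = 140


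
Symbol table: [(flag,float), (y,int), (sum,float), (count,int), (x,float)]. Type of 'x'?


Lookup 'x' → type float


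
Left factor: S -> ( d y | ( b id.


Common prefix: '('
Factored: S -> ( S', S' -> d y | b id


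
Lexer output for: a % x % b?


Scan left to right, longest-match per lexeme
Tokens: ID(a), OP(%), ID(x), OP(%), ID(b)


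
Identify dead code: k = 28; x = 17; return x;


k is assigned but never read
Dead: 'k = 28'


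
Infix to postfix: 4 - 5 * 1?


* has higher precedence, evaluate 5*1 first
Postfix: 4 5 1 * -


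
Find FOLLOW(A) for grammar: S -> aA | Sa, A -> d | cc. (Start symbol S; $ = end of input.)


$ ∈ FOLLOW(S). For each A -> αBβ: add FIRST(β)\{ε} to FOLLOW(B); if β nullable, add FOLLOW(A).
FOLLOW(A) = {$, a}


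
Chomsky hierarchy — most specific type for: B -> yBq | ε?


Single nonterminal LHS, but y^n q^n is not regular
Classification: Type 2 (Context-Free)


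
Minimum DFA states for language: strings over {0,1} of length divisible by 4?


Track length mod 4: states 0..3, accept at 0
Minimal DFA: 4 states


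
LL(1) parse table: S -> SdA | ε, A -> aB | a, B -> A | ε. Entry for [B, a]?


For [B, a]: 'a' ∈ FIRST(A)
Entry: B -> A


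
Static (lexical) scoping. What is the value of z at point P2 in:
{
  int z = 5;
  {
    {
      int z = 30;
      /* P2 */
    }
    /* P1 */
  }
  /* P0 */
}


z declared in the same block as P2
z = 30


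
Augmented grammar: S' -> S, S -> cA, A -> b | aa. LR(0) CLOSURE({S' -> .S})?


Start: S' -> .S
For each item with dot before a nonterminal B, add B -> .γ for every B-production
Closure: [S' -> .S, S -> .cA]


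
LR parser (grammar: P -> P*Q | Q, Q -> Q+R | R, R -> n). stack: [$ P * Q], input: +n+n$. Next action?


'+' can extend Q; shift to build Q -> Q+R
Action: shift


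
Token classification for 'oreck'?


Pattern: letter/underscore followed by alphanumerics, not a keyword
Type: IDENTIFIER


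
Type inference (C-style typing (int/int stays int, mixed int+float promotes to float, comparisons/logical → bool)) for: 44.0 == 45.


Operand types: float == int
Rule: comparison yields bool
Result type: bool


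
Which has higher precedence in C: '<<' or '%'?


'%' is multiplicative (level 10); '<<' is shift (level 8)
Higher level binds tighter
'%' has higher precedence than '<<'


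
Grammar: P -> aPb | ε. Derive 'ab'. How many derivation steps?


Derivation: P => aPb => ab
Steps: 2


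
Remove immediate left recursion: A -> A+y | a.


Left-recursive alternatives: A+y; non-recursive: a
Introduce A': A -> aA', A' -> +yA' | ε


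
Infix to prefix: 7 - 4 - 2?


left-to-right (same/higher precedence on left): tree is (- (- 7 4) 2)
Prefix: - - 7 4 2


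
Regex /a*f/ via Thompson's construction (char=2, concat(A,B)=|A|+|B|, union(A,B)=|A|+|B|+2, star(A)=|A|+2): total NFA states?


Syntax tree has 2 char leaf(s), 0 union(s), 1 star(s)
chars contribute 2×2 = 4; each union adds +2; each star adds +2
Total: 4 + 0 + 2 = 6 states


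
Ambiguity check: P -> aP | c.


right-linear, alternatives start with distinct terminals 'a' vs 'c': unique leftmost derivation
Unambiguous


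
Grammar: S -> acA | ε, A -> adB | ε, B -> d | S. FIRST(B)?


Per alternative of B: FIRST(d) = {d}; FIRST(S) = {a, ε}
FIRST(B) = {a, d, ε}


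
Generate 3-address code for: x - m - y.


Break into single-operator statements:
t1 = x - m
t2 = t1 - y


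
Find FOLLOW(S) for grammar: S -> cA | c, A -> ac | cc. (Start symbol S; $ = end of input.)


$ ∈ FOLLOW(S). For each A -> αBβ: add FIRST(β)\{ε} to FOLLOW(B); if β nullable, add FOLLOW(A).
FOLLOW(S) = {$}


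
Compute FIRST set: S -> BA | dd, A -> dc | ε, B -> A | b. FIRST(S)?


Per alternative of S: FIRST(BA) = {b, d, ε}; FIRST(dd) = {d}
FIRST(S) = {b, d, ε}


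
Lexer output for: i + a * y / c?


Scan left to right, longest-match per lexeme
Tokens: ID(i), OP(+), ID(a), OP(*), ID(y), OP(/), ID(c)


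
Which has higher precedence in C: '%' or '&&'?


'%' is multiplicative (level 10); '&&' is logical AND (level 2)
Higher level binds tighter
'%' has higher precedence than '&&'


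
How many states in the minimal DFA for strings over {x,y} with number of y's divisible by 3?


Track (count of y) mod 3: states 0..2, accept at 0
Minimal DFA: 3 states


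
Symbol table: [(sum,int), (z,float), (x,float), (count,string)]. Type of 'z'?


Lookup 'z' → type float


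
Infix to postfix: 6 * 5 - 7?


Left to right (same or higher precedence on left)
Postfix: 6 5 * 7 -


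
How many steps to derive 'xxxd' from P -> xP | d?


Derivation: P => xP => xxP => xxxP => xxxd
Steps: 4


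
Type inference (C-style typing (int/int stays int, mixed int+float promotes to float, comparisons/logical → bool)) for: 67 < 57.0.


Operand types: int < float
Rule: comparison yields bool
Result type: bool


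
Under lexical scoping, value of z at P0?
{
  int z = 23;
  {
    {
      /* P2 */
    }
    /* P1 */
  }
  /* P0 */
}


z declared in the same block as P0
z = 23


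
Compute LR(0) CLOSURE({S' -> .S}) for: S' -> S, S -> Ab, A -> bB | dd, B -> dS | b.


Start: S' -> .S
For each item with dot before a nonterminal B, add B -> .γ for every B-production
Closure: [S' -> .S, S -> .Ab, A -> .bB, A -> .dd]


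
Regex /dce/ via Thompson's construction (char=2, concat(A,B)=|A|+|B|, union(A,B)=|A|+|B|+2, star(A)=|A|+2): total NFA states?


Syntax tree has 3 char leaf(s), 0 union(s), 0 star(s)
chars contribute 3×2 = 6; each union adds +2; each star adds +2
Total: 6 + 0 + 0 = 6 states


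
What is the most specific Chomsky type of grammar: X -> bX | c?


Right-linear: every RHS is a terminal or a terminal followed by one nonterminal
Classification: Type 3 (Regular)


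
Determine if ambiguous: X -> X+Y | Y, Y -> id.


precedence layered via separate nonterminal Y: deterministic
Unambiguous


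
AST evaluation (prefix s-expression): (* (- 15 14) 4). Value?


Evaluate inner: (- 15 14) = 1
Evaluate root: (* 1 4) = 4
Result: 4


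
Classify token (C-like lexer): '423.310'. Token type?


Pattern: digits with a decimal point
Type: FLOAT_LITERAL


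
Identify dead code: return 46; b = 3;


statement follows a return and is unreachable
Dead: 'b = 3'


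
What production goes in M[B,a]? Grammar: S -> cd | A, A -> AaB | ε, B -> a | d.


For [B, a]: 'a' ∈ FIRST(a)
Entry: B -> a


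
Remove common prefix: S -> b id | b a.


Common prefix: 'b'
Factored: S -> b S', S' -> id | a


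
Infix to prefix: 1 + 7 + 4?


left-to-right (same/higher precedence on left): tree is (+ (+ 1 7) 4)
Prefix: + + 1 7 4


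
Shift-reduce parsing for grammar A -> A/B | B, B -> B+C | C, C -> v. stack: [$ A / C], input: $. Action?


'C' (not preceded by B+) is the handle for B -> C
Action: reduce (B -> C)


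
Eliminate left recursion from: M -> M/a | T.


Left-recursive alternatives: M/a; non-recursive: T
Introduce M': M -> TM', M' -> /aM' | ε


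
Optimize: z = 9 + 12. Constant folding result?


9 + 12 = 21 at compile time
Optimized: z = 21


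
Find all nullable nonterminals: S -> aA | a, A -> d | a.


A nonterminal is nullable iff some alternative derives ε (directly, or every symbol in it is nullable)
Nullable: {}


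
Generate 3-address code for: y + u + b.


Break into single-operator statements:
t1 = y + u
t2 = t1 + b


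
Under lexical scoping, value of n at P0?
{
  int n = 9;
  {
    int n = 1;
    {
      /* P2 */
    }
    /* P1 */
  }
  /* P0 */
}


n declared in the same block as P0
n = 9


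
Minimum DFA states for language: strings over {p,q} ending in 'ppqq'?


Track the longest suffix of input matching a prefix of 'ppqq': 5 classes (prefixes of length 0..4)
Minimal DFA: 5 states


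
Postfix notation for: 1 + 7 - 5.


Left to right (same or higher precedence on left)
Postfix: 1 7 + 5 -


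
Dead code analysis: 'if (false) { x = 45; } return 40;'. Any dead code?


condition is constant false, so the whole block is unreachable
Dead: 'if (false) { x = 45; }'


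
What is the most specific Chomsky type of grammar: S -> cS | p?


Right-linear: every RHS is a terminal or a terminal followed by one nonterminal
Classification: Type 3 (Regular)


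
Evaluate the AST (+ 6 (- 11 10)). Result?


Evaluate inner: (- 11 10) = 1
Evaluate root: (+ 6 1) = 7
Result: 7


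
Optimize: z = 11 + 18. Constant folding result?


11 + 18 = 29 at compile time
Optimized: z = 29


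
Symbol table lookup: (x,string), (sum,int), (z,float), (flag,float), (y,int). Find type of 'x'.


Lookup 'x' → type string


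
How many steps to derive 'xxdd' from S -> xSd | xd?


Derivation: S => xSd => xxdd
Steps: 2


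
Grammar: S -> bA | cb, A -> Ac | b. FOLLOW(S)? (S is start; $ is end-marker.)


$ ∈ FOLLOW(S). For each A -> αBβ: add FIRST(β)\{ε} to FOLLOW(B); if β nullable, add FOLLOW(A).
FOLLOW(S) = {$}


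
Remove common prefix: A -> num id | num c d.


Common prefix: 'num'
Factored: A -> num A', A' -> id | c d


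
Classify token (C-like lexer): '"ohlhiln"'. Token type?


Pattern: double-quoted sequence
Type: STRING_LITERAL


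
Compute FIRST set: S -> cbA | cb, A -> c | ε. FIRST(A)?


Per alternative of A: FIRST(c) = {c}; FIRST(ε) = {ε}
FIRST(A) = {c, ε}


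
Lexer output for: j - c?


Scan left to right, longest-match per lexeme
Tokens: ID(j), OP(-), ID(c)


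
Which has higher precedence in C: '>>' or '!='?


'>>' is shift (level 8); '!=' is equality (level 6)
Higher level binds tighter
'>>' has higher precedence than '!='


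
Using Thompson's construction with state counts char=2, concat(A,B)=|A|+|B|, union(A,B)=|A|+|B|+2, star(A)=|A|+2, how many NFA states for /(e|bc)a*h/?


Syntax tree has 5 char leaf(s), 1 union(s), 1 star(s)
chars contribute 5×2 = 10; each union adds +2; each star adds +2
Total: 10 + 2 + 2 = 14 states


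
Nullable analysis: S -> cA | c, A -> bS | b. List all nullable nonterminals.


A nonterminal is nullable iff some alternative derives ε (directly, or every symbol in it is nullable)
Nullable: {}


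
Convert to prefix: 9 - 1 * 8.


'*' binds tighter: tree is (- 9 (* 1 8))
Prefix: - 9 * 1 8


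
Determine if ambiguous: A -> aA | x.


right-linear, alternatives start with distinct terminals 'a' vs 'x': unique leftmost derivation
Unambiguous


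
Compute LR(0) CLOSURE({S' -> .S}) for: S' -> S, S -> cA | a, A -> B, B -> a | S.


Start: S' -> .S
For each item with dot before a nonterminal B, add B -> .γ for every B-production
Closure: [S' -> .S, S -> .cA, S -> .a]


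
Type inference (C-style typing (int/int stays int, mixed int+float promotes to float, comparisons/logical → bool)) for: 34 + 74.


Operand types: int + int
Rule: mixed int/float promotes to float; int/int stays int
Result type: int


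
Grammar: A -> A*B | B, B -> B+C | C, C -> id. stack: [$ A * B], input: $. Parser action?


handle 'A*B' on top; lookahead ∈ FOLLOW(A) = {*, $}
Action: reduce (A -> A*B)


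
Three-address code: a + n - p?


Break into single-operator statements:
t1 = a + n
t2 = t1 - p


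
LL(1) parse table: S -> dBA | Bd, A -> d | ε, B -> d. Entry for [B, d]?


For [B, d]: 'd' ∈ FIRST(d)
Entry: B -> d


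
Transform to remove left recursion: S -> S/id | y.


Left-recursive alternatives: S/id; non-recursive: y
Introduce S': S -> yS', S' -> /idS' | ε


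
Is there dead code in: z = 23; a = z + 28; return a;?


z is read by a's definition; a is returned
No dead code


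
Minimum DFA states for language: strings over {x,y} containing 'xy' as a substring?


KMP-style automaton: 2 progress states + 1 absorbing accept = 3
Minimal DFA: 3 states


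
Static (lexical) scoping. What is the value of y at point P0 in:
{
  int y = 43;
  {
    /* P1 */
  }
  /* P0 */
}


y declared in the same block as P0
y = 43


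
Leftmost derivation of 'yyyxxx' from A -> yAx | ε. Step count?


Derivation: A => yAx => yyAxx => yyyAxxx => yyyxxx
Steps: 4


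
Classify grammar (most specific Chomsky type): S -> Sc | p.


Left-linear: every RHS is a terminal or one nonterminal followed by a terminal
Classification: Type 3 (Regular)


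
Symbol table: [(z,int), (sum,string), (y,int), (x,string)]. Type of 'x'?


Lookup 'x' → type string


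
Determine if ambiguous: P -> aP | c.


right-linear, alternatives start with distinct terminals 'a' vs 'c': unique leftmost derivation
Unambiguous


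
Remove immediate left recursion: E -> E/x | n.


Left-recursive alternatives: E/x; non-recursive: n
Introduce E': E -> nE', E' -> /xE' | ε


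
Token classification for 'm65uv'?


Pattern: letter/underscore followed by alphanumerics, not a keyword
Type: IDENTIFIER


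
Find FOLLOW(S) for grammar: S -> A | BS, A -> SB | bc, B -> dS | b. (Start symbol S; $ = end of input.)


$ ∈ FOLLOW(S). For each A -> αBβ: add FIRST(β)\{ε} to FOLLOW(B); if β nullable, add FOLLOW(A).
FOLLOW(S) = {$, b, d}


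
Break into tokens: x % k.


Scan left to right, longest-match per lexeme
Tokens: ID(x), OP(%), ID(k)


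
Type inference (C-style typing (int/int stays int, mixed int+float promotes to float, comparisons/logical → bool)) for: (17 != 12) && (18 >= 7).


Operand types: bool && bool
Rule: logical operators take bool operands and yield bool
Result type: bool


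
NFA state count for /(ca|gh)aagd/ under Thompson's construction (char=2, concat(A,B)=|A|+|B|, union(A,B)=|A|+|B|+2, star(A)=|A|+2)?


Syntax tree has 8 char leaf(s), 1 union(s), 0 star(s)
chars contribute 8×2 = 16; each union adds +2; each star adds +2
Total: 16 + 2 + 0 = 18 states


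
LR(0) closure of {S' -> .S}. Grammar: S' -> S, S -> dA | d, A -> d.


Start: S' -> .S
For each item with dot before a nonterminal B, add B -> .γ for every B-production
Closure: [S' -> .S, S -> .dA, S -> .d]


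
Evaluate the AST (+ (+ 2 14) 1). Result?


Evaluate inner: (+ 2 14) = 16
Evaluate root: (+ 16 1) = 17
Result: 17


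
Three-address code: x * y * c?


Break into single-operator statements:
t1 = x * y
t2 = t1 * c


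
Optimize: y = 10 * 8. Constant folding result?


10 * 8 = 80 at compile time
Optimized: y = 80


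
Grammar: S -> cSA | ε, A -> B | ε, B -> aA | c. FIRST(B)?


Per alternative of B: FIRST(aA) = {a}; FIRST(c) = {c}
FIRST(B) = {a, c}


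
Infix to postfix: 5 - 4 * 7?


* has higher precedence, evaluate 4*7 first
Postfix: 5 4 7 * -


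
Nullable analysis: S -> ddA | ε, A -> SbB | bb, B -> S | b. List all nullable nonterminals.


A nonterminal is nullable iff some alternative derives ε (directly, or every symbol in it is nullable)
Nullable: {B, S}


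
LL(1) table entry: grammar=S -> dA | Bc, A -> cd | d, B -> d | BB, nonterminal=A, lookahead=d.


For [A, d]: 'd' ∈ FIRST(d)
Entry: A -> d


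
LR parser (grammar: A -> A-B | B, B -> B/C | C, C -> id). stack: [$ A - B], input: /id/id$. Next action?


'/' can extend B; shift to build B -> B/C
Action: shift


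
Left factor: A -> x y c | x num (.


Common prefix: 'x'
Factored: A -> x A', A' -> y c | num (


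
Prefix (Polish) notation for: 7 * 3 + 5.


left-to-right (same/higher precedence on left): tree is (+ (* 7 3) 5)
Prefix: + * 7 3 5


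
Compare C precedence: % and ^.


'%' is multiplicative (level 10); '^' is bitwise XOR (level 4)
Higher level binds tighter
'%' has higher precedence than '^'


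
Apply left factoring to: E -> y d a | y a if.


Common prefix: 'y'
Factored: E -> y E', E' -> d a | a if


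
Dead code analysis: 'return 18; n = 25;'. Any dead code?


statement follows a return and is unreachable
Dead: 'n = 25'


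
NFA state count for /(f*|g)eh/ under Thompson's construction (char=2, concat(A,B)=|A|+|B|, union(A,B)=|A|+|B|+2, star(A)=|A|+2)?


Syntax tree has 4 char leaf(s), 1 union(s), 1 star(s)
chars contribute 4×2 = 8; each union adds +2; each star adds +2
Total: 8 + 2 + 2 = 12 states


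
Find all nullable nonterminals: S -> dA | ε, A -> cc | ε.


A nonterminal is nullable iff some alternative derives ε (directly, or every symbol in it is nullable)
Nullable: {A, S}


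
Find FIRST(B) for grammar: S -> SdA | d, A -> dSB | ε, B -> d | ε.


Per alternative of B: FIRST(d) = {d}; FIRST(ε) = {ε}
FIRST(B) = {d, ε}


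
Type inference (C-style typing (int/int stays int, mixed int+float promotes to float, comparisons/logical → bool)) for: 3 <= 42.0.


Operand types: int <= float
Rule: comparison yields bool
Result type: bool


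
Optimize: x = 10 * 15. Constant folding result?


10 * 15 = 150 at compile time
Optimized: x = 150


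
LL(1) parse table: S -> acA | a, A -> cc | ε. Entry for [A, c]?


For [A, c]: 'c' ∈ FIRST(cc)
Entry: A -> cc


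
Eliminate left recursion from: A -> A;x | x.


Left-recursive alternatives: A;x; non-recursive: x
Introduce A': A -> xA', A' -> ;xA' | ε


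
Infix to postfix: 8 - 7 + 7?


Left to right (same or higher precedence on left)
Postfix: 8 7 - 7 +


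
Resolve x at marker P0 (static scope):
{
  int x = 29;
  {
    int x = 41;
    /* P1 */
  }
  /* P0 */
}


x declared in the same block as P0
x = 29


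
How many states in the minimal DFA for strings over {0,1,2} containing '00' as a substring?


KMP-style automaton: 2 progress states + 1 absorbing accept = 3
Minimal DFA: 3 states


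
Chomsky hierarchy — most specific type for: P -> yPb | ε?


Single nonterminal LHS, but y^n b^n is not regular
Classification: Type 2 (Context-Free)


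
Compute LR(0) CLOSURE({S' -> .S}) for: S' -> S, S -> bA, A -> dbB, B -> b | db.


Start: S' -> .S
For each item with dot before a nonterminal B, add B -> .γ for every B-production
Closure: [S' -> .S, S -> .bA]


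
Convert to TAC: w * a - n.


Break into single-operator statements:
t1 = w * a
t2 = t1 - n


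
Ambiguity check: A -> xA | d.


right-linear, alternatives start with distinct terminals 'x' vs 'd': unique leftmost derivation
Unambiguous


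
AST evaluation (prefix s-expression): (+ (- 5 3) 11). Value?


Evaluate inner: (- 5 3) = 2
Evaluate root: (+ 2 11) = 13
Result: 13


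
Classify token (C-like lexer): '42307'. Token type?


Pattern: digits only
Type: INTEGER_LITERAL


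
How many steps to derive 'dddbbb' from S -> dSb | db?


Derivation: S => dSb => ddSbb => dddbbb
Steps: 3


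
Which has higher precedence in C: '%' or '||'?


'%' is multiplicative (level 10); '||' is logical OR (level 1)
Higher level binds tighter
'%' has higher precedence than '||'


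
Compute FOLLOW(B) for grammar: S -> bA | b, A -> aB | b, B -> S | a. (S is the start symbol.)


$ ∈ FOLLOW(S). For each A -> αBβ: add FIRST(β)\{ε} to FOLLOW(B); if β nullable, add FOLLOW(A).
FOLLOW(B) = {$}


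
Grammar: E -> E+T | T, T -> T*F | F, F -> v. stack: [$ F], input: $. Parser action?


'F' (not preceded by T*) is the handle for T -> F
Action: reduce (T -> F)


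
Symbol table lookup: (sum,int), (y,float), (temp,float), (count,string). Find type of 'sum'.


Lookup 'sum' → type int


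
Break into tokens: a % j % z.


Scan left to right, longest-match per lexeme
Tokens: ID(a), OP(%), ID(j), OP(%), ID(z)


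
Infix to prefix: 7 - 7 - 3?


left-to-right (same/higher precedence on left): tree is (- (- 7 7) 3)
Prefix: - - 7 7 3


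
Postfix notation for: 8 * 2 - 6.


Left to right (same or higher precedence on left)
Postfix: 8 2 * 6 -


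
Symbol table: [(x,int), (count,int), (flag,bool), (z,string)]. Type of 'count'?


Lookup 'count' → type int


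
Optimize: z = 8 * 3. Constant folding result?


8 * 3 = 24 at compile time
Optimized: z = 24


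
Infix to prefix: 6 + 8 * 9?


'*' binds tighter: tree is (+ 6 (* 8 9))
Prefix: + 6 * 8 9


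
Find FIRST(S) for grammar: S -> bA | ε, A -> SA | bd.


Per alternative of S: FIRST(bA) = {b}; FIRST(ε) = {ε}
FIRST(S) = {b, ε}


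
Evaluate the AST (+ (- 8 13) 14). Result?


Evaluate inner: (- 8 13) = -5
Evaluate root: (+ -5 14) = 9
Result: 9


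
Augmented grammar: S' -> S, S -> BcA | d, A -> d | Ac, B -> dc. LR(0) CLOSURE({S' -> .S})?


Start: S' -> .S
For each item with dot before a nonterminal B, add B -> .γ for every B-production
Closure: [S' -> .S, S -> .BcA, S -> .d, B -> .dc]


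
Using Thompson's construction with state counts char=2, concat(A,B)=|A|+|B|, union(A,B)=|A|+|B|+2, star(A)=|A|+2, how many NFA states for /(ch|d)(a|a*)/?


Syntax tree has 5 char leaf(s), 2 union(s), 1 star(s)
chars contribute 5×2 = 10; each union adds +2; each star adds +2
Total: 10 + 4 + 2 = 16 states


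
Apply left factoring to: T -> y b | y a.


Common prefix: 'y'
Factored: T -> y T', T' -> b | a


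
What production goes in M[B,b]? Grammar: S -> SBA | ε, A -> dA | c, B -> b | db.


For [B, b]: 'b' ∈ FIRST(b)
Entry: B -> b


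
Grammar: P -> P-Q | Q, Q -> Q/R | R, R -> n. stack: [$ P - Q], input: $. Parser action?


handle 'P-Q' on top; lookahead ∈ FOLLOW(P) = {-, $}
Action: reduce (P -> P-Q)


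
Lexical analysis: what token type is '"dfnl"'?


Pattern: double-quoted sequence
Type: STRING_LITERAL


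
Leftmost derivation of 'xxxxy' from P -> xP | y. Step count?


Derivation: P => xP => xxP => xxxP => xxxxP => xxxxy
Steps: 5


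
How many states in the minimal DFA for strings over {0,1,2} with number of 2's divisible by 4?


Track (count of 2) mod 4: states 0..3, accept at 0
Minimal DFA: 4 states


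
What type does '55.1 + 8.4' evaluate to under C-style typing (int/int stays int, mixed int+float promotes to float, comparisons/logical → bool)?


Operand types: float + float
Rule: mixed int/float promotes to float; int/int stays int
Result type: float


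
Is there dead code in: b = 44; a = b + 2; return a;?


b is read by a's definition; a is returned
No dead code


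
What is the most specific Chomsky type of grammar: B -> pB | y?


Right-linear: every RHS is a terminal or a terminal followed by one nonterminal
Classification: Type 3 (Regular)


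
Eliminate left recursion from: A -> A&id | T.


Left-recursive alternatives: A&id; non-recursive: T
Introduce A': A -> TA', A' -> &idA' | ε


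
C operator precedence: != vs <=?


'<=' is relational (level 7); '!=' is equality (level 6)
Higher level binds tighter
'<=' has higher precedence than '!='


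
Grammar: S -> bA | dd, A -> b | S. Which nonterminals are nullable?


A nonterminal is nullable iff some alternative derives ε (directly, or every symbol in it is nullable)
Nullable: {}


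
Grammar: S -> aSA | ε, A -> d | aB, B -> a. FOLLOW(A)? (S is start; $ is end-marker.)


$ ∈ FOLLOW(S). For each A -> αBβ: add FIRST(β)\{ε} to FOLLOW(B); if β nullable, add FOLLOW(A).
FOLLOW(A) = {$, a, d}


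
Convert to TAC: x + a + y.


Break into single-operator statements:
t1 = x + a
t2 = t1 + y


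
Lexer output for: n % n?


Scan left to right, longest-match per lexeme
Tokens: ID(n), OP(%), ID(n)


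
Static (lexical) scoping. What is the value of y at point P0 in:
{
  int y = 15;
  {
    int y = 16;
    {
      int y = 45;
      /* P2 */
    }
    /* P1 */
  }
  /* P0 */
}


y declared in the same block as P0
y = 15


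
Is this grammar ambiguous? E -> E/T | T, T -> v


precedence layered via separate nonterminal T: deterministic
Unambiguous


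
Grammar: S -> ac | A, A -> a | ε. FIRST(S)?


Per alternative of S: FIRST(ac) = {a}; FIRST(A) = {a, ε}
FIRST(S) = {a, ε}


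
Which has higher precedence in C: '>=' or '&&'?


'>=' is relational (level 7); '&&' is logical AND (level 2)
Higher level binds tighter
'>=' has higher precedence than '&&'


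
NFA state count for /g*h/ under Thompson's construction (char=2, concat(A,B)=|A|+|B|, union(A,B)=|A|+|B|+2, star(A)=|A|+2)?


Syntax tree has 2 char leaf(s), 0 union(s), 1 star(s)
chars contribute 2×2 = 4; each union adds +2; each star adds +2
Total: 4 + 0 + 2 = 6 states


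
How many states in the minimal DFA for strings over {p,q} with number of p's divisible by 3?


Track (count of p) mod 3: states 0..2, accept at 0
Minimal DFA: 3 states


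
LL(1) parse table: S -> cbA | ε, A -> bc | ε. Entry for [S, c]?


For [S, c]: 'c' ∈ FIRST(cbA)
Entry: S -> cbA


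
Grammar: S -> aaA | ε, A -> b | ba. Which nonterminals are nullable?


A nonterminal is nullable iff some alternative derives ε (directly, or every symbol in it is nullable)
Nullable: {S}


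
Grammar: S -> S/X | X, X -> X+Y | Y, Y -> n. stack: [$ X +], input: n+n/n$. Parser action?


no handle; shift 'n'
Action: shift


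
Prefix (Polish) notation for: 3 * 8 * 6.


left-to-right (same/higher precedence on left): tree is (* (* 3 8) 6)
Prefix: * * 3 8 6


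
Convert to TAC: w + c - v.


Break into single-operator statements:
t1 = w + c
t2 = t1 - v


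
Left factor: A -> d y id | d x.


Common prefix: 'd'
Factored: A -> d A', A' -> y id | x


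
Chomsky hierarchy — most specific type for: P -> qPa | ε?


Single nonterminal LHS, but q^n a^n is not regular
Classification: Type 2 (Context-Free)


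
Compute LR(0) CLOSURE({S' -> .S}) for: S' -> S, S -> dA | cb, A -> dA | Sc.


Start: S' -> .S
For each item with dot before a nonterminal B, add B -> .γ for every B-production
Closure: [S' -> .S, S -> .dA, S -> .cb]


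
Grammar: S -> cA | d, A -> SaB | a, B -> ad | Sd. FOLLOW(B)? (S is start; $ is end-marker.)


$ ∈ FOLLOW(S). For each A -> αBβ: add FIRST(β)\{ε} to FOLLOW(B); if β nullable, add FOLLOW(A).
FOLLOW(B) = {$, a, d}


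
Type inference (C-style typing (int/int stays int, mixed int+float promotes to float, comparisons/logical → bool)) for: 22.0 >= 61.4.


Operand types: float >= float
Rule: comparison yields bool
Result type: bool


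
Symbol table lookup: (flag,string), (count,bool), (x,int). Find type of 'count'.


Lookup 'count' → type bool


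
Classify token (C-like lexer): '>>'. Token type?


Pattern: operator symbol
Type: OPERATOR


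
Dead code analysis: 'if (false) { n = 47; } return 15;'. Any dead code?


condition is constant false, so the whole block is unreachable
Dead: 'if (false) { n = 47; }'


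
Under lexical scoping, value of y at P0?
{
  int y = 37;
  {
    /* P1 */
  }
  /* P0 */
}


y declared in the same block as P0
y = 37


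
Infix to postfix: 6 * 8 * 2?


Left to right (same or higher precedence on left)
Postfix: 6 8 * 2 *


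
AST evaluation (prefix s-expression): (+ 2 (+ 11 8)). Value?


Evaluate inner: (+ 11 8) = 19
Evaluate root: (+ 2 19) = 21
Result: 21


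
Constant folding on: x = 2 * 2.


2 * 2 = 4 at compile time
Optimized: x = 4


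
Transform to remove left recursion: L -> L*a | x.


Left-recursive alternatives: L*a; non-recursive: x
Introduce L': L -> xL', L' -> *aL' | ε


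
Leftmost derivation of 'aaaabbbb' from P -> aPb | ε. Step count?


Derivation: P => aPb => aaPbb => aaaPbbb => aaaaPbbbb => aaaabbbb
Steps: 5


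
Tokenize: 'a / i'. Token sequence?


Scan left to right, longest-match per lexeme
Tokens: ID(a), OP(/), ID(i)


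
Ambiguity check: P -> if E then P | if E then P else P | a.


dangling else: 'if E then if E then a else a' parses two ways
Ambiguous


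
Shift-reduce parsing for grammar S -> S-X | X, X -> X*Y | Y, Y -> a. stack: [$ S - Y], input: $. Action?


'Y' (not preceded by X*) is the handle for X -> Y
Action: reduce (X -> Y)


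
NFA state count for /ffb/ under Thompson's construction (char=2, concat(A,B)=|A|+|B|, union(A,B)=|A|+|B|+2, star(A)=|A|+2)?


Syntax tree has 3 char leaf(s), 0 union(s), 0 star(s)
chars contribute 3×2 = 6; each union adds +2; each star adds +2
Total: 6 + 0 + 0 = 6 states


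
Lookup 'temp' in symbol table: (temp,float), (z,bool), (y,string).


Lookup 'temp' → type float


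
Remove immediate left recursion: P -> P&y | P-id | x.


Left-recursive alternatives: P&y, P-id; non-recursive: x
Introduce P': P -> xP', P' -> &yP' | -idP' | ε


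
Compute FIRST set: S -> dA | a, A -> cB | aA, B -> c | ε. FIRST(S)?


Per alternative of S: FIRST(dA) = {d}; FIRST(a) = {a}
FIRST(S) = {a, d}


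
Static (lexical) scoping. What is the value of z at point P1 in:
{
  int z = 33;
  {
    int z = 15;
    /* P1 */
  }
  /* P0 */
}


z declared in the same block as P1
z = 15


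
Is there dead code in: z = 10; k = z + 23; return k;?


z is read by k's definition; k is returned
No dead code


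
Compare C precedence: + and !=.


'+' is additive (level 9); '!=' is equality (level 6)
Higher level binds tighter
'+' has higher precedence than '!='


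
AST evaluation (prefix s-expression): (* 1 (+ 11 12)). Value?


Evaluate inner: (+ 11 12) = 23
Evaluate root: (* 1 23) = 23
Result: 23


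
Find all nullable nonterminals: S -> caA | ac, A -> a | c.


A nonterminal is nullable iff some alternative derives ε (directly, or every symbol in it is nullable)
Nullable: {}


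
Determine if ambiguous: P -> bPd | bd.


balanced b^n…d^n: each string has a unique parse
Unambiguous


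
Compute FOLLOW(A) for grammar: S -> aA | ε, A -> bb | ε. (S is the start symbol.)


$ ∈ FOLLOW(S). For each A -> αBβ: add FIRST(β)\{ε} to FOLLOW(B); if β nullable, add FOLLOW(A).
FOLLOW(A) = {$}


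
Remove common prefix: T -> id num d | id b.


Common prefix: 'id'
Factored: T -> id T', T' -> num d | b
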